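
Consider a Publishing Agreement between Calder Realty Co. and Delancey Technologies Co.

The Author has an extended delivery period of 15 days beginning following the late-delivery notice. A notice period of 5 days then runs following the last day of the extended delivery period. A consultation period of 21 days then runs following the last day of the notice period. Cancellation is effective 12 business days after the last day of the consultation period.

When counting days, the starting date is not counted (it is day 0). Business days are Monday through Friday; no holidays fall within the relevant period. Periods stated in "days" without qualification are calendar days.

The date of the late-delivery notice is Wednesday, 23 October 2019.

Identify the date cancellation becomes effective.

19 December 2019

The last day of the extended delivery period: 23 October 2019 + 15 days = 7 November 2019.
Adding 5 calendar days to 7 November 2019 gives 12 November 2019, which is the last day of the notice period.
Adding 21 calendar days to 12 November 2019 gives 3 December 2019, which is the last day of the consultation period.
The date cancellation becomes effective: counting 12 business days from Tuesday, 3 December 2019 (Dec 4, Dec 5, Dec 6, Dec 9, …, Dec 17, Dec 18, Dec 19, skipping weekends) reaches Thursday, 19 December 2019.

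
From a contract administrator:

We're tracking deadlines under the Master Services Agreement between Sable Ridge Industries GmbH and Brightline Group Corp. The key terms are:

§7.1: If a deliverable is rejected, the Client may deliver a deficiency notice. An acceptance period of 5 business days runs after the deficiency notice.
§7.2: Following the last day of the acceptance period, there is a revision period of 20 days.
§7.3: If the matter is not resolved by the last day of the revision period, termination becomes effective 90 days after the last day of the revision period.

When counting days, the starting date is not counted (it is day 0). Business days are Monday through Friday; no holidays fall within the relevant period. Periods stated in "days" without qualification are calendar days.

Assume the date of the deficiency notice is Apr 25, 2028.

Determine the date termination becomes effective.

From Tuesday, Apr 25, 2028, 5 business days (Apr 26, Apr 27, Apr 28, May 1, May 2, skipping weekends) brings us to Tuesday, May 2, 2028, which is the last day of the acceptance period.
The last day of the revision period: 20 calendar days after May 2, 2028 is May 22, 2028.
The date termination becomes effective: May 22, 2028 + 90 days = Aug 20, 2028.

Aug 20, 2028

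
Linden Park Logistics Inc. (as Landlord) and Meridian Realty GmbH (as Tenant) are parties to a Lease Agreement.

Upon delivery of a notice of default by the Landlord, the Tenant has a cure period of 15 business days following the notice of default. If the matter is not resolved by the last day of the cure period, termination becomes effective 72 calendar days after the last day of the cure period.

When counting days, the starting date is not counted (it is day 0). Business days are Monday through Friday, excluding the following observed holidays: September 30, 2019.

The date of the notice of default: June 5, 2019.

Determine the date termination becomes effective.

September 6, 2019

The last day of the cure period: 15 business days after Wednesday, June 5, 2019, skipping weekends — Jun 6, Jun 7, Jun 10, Jun 11, …, Jun 24, Jun 25, Jun 26 — lands on Wednesday, June 26, 2019.
The date termination becomes effective: June 26, 2019 + 72 days = September 6, 2019.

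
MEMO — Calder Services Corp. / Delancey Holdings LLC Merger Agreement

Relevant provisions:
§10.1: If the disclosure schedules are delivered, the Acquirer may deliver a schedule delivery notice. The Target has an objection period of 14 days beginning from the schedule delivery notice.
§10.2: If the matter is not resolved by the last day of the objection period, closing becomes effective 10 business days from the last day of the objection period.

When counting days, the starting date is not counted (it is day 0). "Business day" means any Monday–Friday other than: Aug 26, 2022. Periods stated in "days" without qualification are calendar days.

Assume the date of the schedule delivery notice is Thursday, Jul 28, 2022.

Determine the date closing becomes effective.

Aug 25, 2022

Adding 14 calendar days to Jul 28, 2022 gives Aug 11, 2022, which is the last day of the objection period.
The date closing becomes effective: counting 10 business days from Thursday, Aug 11, 2022 (Aug 12, Aug 15, Aug 16, Aug 17, Aug 18, Aug 19, Aug 22, Aug 23, Aug 24, Aug 25, skipping weekends) reaches Thursday, Aug 25, 2022.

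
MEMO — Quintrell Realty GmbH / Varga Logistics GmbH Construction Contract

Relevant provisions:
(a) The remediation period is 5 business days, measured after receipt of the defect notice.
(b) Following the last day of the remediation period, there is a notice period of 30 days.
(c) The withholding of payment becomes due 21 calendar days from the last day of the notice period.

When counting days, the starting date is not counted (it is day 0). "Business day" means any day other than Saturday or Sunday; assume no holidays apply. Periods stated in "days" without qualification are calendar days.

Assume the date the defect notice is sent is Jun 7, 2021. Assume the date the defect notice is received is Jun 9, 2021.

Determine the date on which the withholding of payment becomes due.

Aug 6, 2021

The last day of the remediation period: counting 5 business days from Wednesday, Jun 9, 2021 (Jun 10, Jun 11, Jun 14, Jun 15, Jun 16, skipping weekends) reaches Wednesday, Jun 16, 2021.
The last day of the notice period: Jun 16, 2021 + 30 days = Jul 16, 2021.
Adding 21 calendar days to Jul 16, 2021 gives Aug 6, 2021, which is the date on which the withholding of payment becomes due.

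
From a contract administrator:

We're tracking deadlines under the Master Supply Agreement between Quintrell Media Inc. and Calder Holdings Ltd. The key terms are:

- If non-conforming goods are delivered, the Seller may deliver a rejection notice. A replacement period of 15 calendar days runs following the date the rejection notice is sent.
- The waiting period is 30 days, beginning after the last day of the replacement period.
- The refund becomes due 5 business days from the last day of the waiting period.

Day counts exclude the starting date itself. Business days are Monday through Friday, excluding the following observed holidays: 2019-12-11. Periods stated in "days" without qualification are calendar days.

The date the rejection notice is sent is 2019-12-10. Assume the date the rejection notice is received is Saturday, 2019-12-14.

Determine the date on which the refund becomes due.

The last day of the replacement period: 15 calendar days after 2019-12-10 is 2019-12-25.
The last day of the waiting period: 2019-12-25 + 30 days = 2020-01-24.
From Friday, 2020-01-24, 5 business days (Jan 27, Jan 28, Jan 29, Jan 30, Jan 31, skipping weekends) brings us to Friday, 2020-01-31, which is the date on which the refund becomes due.

2020-01-31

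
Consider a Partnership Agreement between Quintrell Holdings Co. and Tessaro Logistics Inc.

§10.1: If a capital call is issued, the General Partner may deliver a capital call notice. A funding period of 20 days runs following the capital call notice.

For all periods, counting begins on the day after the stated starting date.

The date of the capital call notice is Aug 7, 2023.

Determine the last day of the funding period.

The last day of the funding period: Aug 7, 2023 + 20 days = Aug 27, 2023.

Aug 27, 2023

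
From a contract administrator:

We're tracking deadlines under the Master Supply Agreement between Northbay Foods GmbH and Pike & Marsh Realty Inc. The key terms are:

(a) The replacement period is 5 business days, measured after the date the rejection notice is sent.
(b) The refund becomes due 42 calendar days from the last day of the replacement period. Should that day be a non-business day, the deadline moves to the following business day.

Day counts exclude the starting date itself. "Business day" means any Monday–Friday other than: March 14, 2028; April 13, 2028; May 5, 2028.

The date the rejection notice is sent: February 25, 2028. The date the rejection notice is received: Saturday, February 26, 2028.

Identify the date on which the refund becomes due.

From Friday, February 25, 2028, 5 business days (Feb 28, Feb 29, Mar 1, Mar 2, Mar 3, skipping weekends) brings us to Friday, March 3, 2028, which is the last day of the replacement period.
The date on which the refund becomes due: March 3, 2028 + 42 days = April 14, 2028. April 14, 2028 is a Friday and is not a listed holiday, so no roll-forward applies.

April 14, 2028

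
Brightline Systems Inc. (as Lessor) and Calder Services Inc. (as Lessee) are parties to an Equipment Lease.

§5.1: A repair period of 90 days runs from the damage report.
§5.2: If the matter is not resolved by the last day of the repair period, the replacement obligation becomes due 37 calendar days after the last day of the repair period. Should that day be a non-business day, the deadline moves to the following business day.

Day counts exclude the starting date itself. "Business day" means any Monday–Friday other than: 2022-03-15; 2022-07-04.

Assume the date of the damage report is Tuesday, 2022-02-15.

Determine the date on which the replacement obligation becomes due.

2022-06-22

The last day of the repair period: 90 calendar days after 2022-02-15 is 2022-05-16.
The date on which the replacement obligation becomes due: 37 calendar days after 2022-05-16 is 2022-06-22. 2022-06-22 is a Wednesday and is not a listed holiday, so no roll-forward applies.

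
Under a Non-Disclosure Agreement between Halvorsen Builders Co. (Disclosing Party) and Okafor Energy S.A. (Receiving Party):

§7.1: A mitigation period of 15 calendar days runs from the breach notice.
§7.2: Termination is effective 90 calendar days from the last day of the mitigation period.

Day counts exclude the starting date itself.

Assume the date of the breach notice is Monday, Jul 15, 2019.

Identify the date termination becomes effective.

The last day of the mitigation period: 15 calendar days after Jul 15, 2019 is Jul 30, 2019.
Adding 90 calendar days to Jul 30, 2019 gives Oct 28, 2019, which is the date termination becomes effective.

Oct 28, 2019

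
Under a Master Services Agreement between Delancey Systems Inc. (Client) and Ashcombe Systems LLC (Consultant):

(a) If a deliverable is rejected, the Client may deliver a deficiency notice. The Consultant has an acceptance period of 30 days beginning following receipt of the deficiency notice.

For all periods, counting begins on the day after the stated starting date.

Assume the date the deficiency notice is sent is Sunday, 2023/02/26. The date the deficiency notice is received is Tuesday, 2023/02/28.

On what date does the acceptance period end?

2023/03/30

The last day of the acceptance period: 2023/02/28 + 30 days = 2023/03/30.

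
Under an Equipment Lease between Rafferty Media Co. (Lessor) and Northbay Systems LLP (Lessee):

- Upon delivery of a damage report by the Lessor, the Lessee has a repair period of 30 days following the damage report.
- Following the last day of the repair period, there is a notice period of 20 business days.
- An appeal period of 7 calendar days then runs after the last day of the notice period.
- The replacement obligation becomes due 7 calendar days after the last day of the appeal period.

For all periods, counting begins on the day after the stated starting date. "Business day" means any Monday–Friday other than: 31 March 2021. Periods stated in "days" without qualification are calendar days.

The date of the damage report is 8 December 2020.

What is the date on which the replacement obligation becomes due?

18 February 2021

Adding 30 calendar days to 8 December 2020 gives 7 January 2021, which is the last day of the repair period.
From Thursday, 7 January 2021, 20 business days (Jan 8, Jan 11, Jan 12, Jan 13, …, Feb 2, Feb 3, Feb 4, skipping weekends) brings us to Thursday, 4 February 2021, which is the last day of the notice period.
Adding 7 calendar days to 4 February 2021 gives 11 February 2021, which is the last day of the appeal period.
Adding 7 calendar days to 11 February 2021 gives 18 February 2021, which is the date on which the replacement obligation becomes due.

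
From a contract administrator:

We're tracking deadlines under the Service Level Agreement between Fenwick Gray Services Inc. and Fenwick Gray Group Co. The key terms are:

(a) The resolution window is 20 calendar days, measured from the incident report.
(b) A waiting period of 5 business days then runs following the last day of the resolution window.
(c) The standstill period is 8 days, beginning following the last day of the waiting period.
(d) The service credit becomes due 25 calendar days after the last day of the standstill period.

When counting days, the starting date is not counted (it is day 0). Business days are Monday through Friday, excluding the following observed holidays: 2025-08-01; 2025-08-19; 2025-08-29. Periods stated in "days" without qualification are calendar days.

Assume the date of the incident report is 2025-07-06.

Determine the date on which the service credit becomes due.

The last day of the resolution window: 20 calendar days after 2025-07-06 is 2025-07-26.
The last day of the waiting period: 5 business days after Saturday, 2025-07-26, skipping weekends and the listed holiday on Aug 1 — Jul 28, Jul 29, Jul 30, Jul 31, Aug 4 — lands on Monday, 2025-08-04.
The last day of the standstill period: 8 calendar days after 2025-08-04 is 2025-08-12.
The date on which the service credit becomes due: 25 calendar days after 2025-08-12 is 2025-09-06.

2025-09-06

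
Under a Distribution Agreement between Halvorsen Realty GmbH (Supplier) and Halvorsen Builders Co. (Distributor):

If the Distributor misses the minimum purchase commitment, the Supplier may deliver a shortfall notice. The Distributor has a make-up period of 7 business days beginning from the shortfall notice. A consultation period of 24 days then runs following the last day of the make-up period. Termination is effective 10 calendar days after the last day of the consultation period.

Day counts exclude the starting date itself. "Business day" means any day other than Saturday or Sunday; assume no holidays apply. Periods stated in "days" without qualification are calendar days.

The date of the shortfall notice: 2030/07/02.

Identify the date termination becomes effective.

2030/08/14

The last day of the make-up period: 7 business days after Tuesday, 2030/07/02, skipping weekends — Jul 3, Jul 4, Jul 5, Jul 8, Jul 9, Jul 10, Jul 11 — lands on Thursday, 2030/07/11.
The last day of the consultation period: 24 calendar days after 2030/07/11 is 2030/08/04.
The date termination becomes effective: 2030/08/04 + 10 days = 2030/08/14.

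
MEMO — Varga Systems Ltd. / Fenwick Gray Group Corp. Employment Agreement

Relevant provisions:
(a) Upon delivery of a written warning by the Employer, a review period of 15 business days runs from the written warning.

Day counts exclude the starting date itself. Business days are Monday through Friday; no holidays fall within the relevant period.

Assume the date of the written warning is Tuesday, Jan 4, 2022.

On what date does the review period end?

The last day of the review period: 15 business days after Tuesday, Jan 4, 2022, skipping weekends — Jan 5, Jan 6, Jan 7, Jan 10, …, Jan 21, Jan 24, Jan 25 — lands on Tuesday, Jan 25, 2022.

Jan 25, 2022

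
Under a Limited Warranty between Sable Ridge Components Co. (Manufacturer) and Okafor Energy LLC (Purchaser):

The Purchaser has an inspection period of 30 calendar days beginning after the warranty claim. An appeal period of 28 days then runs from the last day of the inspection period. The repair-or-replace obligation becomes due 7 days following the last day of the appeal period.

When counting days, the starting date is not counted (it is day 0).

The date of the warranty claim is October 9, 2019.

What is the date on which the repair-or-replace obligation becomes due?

The last day of the inspection period: 30 calendar days after October 9, 2019 is November 8, 2019.
Adding 28 calendar days to November 8, 2019 gives December 6, 2019, which is the last day of the appeal period.
The date on which the repair-or-replace obligation becomes due: 7 calendar days after December 6, 2019 is December 13, 2019.

December 13, 2019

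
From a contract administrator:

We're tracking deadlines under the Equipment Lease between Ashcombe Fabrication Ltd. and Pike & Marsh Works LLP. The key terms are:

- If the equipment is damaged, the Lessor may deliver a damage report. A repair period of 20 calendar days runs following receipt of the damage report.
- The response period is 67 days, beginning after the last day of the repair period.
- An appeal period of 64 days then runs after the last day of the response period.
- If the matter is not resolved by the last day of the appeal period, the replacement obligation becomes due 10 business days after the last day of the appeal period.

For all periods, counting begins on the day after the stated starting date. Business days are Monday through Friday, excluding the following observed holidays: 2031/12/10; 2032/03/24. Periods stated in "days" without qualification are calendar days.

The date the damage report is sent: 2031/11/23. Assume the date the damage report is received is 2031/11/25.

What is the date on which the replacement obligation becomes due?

2032/05/07

The last day of the repair period: 20 calendar days after 2031/11/25 is 2031/12/15.
Adding 67 calendar days to 2031/12/15 gives 2032/02/20, which is the last day of the response period.
Adding 64 calendar days to 2032/02/20 gives 2032/04/24, which is the last day of the appeal period.
From Saturday, 2032/04/24, 10 business days (Apr 26, Apr 27, Apr 28, Apr 29, Apr 30, May 3, May 4, May 5, May 6, May 7, skipping weekends) brings us to Friday, 2032/05/07, which is the date on which the replacement obligation becomes due.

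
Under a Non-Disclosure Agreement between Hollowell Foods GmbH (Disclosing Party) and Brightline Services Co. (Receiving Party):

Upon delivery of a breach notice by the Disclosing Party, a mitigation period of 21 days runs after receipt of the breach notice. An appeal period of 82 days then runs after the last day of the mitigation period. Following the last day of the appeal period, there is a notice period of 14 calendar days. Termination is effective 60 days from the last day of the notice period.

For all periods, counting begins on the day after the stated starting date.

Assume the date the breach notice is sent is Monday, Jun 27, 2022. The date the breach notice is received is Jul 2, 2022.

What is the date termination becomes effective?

Adding 21 calendar days to Jul 2, 2022 gives Jul 23, 2022, which is the last day of the mitigation period.
Adding 82 calendar days to Jul 23, 2022 gives Oct 13, 2022, which is the last day of the appeal period.
The last day of the notice period: 14 calendar days after Oct 13, 2022 is Oct 27, 2022.
The date termination becomes effective: Oct 27, 2022 + 60 days = Dec 26, 2022.

Dec 26, 2022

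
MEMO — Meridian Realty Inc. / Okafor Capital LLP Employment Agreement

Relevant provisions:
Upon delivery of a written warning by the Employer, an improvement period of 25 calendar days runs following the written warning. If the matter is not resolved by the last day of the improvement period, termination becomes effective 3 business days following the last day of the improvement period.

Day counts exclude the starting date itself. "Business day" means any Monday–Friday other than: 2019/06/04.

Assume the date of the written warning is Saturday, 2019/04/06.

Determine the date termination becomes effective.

The last day of the improvement period: 2019/04/06 + 25 days = 2019/05/01.
From Wednesday, 2019/05/01, 3 business days (May 2, May 3, May 6, skipping weekends) brings us to Monday, 2019/05/06, which is the date termination becomes effective.

2019/05/06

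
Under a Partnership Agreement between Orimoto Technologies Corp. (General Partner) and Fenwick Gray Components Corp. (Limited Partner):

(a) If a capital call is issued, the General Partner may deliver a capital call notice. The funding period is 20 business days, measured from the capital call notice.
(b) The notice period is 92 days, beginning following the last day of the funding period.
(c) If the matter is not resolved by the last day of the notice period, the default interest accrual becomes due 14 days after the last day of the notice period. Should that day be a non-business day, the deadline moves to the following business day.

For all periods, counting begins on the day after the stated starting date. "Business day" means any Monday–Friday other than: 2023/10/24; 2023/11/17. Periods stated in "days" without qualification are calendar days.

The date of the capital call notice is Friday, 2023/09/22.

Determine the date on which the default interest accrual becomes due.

The last day of the funding period: 20 business days after Friday, 2023/09/22, skipping weekends — Sep 25, Sep 26, Sep 27, Sep 28, …, Oct 18, Oct 19, Oct 20 — lands on Friday, 2023/10/20.
The last day of the notice period: 2023/10/20 + 92 days = 2024/01/20.
The date on which the default interest accrual becomes due: 14 calendar days after 2024/01/20 is 2024/02/03. That falls on a Saturday, so it rolls to the next business day, Monday, 2024/02/05.

2024/02/05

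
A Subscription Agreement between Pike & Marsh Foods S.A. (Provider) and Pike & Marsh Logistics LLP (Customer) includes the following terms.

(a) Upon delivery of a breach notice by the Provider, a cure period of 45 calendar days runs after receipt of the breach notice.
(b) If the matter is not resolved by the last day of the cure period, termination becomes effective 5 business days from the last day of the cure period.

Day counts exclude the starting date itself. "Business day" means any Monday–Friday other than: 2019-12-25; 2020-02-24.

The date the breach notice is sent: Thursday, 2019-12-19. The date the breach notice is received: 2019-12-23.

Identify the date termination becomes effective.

The last day of the cure period: 2019-12-23 + 45 days = 2020-02-06.
From Thursday, 2020-02-06, 5 business days (Feb 7, Feb 10, Feb 11, Feb 12, Feb 13, skipping weekends) brings us to Thursday, 2020-02-13, which is the date termination becomes effective.

2020-02-13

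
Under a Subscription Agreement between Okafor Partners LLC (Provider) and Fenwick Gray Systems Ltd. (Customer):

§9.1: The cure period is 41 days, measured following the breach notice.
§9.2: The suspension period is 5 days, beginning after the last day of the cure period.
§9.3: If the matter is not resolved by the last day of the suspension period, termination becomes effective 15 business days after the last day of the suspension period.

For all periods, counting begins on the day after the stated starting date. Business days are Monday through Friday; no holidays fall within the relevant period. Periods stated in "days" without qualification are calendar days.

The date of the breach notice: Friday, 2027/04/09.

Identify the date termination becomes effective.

2027/06/15

The last day of the cure period: 2027/04/09 + 41 days = 2027/05/20.
Adding 5 calendar days to 2027/05/20 gives 2027/05/25, which is the last day of the suspension period.
The date termination becomes effective: 15 business days after Tuesday, 2027/05/25, skipping weekends — May 26, May 27, May 28, May 31, …, Jun 11, Jun 14, Jun 15 — lands on Tuesday, 2027/06/15.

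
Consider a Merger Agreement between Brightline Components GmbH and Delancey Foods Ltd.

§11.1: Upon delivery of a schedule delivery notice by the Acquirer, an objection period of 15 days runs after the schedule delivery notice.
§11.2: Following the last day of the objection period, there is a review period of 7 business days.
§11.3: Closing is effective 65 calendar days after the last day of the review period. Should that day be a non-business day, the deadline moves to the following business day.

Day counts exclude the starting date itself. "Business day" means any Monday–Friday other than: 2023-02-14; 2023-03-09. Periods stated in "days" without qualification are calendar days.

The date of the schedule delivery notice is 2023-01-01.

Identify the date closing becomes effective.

2023-03-31

The last day of the objection period: 2023-01-01 + 15 days = 2023-01-16.
The last day of the review period: counting 7 business days from Monday, 2023-01-16 (Jan 17, Jan 18, Jan 19, Jan 20, Jan 23, Jan 24, Jan 25, skipping weekends) reaches Wednesday, 2023-01-25.
The date closing becomes effective: 2023-01-25 + 65 days = 2023-03-31. 2023-03-31 is a Friday and is not a listed holiday, so no roll-forward applies.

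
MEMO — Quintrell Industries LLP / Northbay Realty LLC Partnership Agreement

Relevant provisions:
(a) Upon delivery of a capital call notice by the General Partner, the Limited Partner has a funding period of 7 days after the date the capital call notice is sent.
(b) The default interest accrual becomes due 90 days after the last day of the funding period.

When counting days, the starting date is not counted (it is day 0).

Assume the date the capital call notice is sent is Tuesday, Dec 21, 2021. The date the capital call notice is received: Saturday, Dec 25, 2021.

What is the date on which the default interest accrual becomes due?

The last day of the funding period: Dec 21, 2021 + 7 days = Dec 28, 2021.
The date on which the default interest accrual becomes due: Dec 28, 2021 + 90 days = Mar 28, 2022.

Mar 28, 2022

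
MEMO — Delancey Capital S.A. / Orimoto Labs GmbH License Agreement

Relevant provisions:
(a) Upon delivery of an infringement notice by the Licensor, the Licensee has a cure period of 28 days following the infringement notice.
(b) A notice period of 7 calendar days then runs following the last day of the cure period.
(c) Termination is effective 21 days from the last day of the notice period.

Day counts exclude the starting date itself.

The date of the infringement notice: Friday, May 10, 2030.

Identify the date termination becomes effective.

The last day of the cure period: 28 calendar days after May 10, 2030 is June 7, 2030.
Adding 7 calendar days to June 7, 2030 gives June 14, 2030, which is the last day of the notice period.
Adding 21 calendar days to June 14, 2030 gives July 5, 2030, which is the date termination becomes effective.

July 5, 2030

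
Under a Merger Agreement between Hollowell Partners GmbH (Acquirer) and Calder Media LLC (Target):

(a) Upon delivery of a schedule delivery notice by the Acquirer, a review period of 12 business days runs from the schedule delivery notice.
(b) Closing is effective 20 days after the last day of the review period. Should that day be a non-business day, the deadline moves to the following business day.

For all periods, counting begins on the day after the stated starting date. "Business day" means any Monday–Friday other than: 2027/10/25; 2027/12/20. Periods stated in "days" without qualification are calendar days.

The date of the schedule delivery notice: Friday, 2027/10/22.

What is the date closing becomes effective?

2027/11/30

The last day of the review period: 12 business days after Friday, 2027/10/22, skipping weekends and the listed holiday on Oct 25 — Oct 26, Oct 27, Oct 28, Oct 29, …, Nov 8, Nov 9, Nov 10 — lands on Wednesday, 2027/11/10.
The date closing becomes effective: 20 calendar days after 2027/11/10 is 2027/11/30. 2027/11/30 is a Tuesday and is not a listed holiday, so no roll-forward applies.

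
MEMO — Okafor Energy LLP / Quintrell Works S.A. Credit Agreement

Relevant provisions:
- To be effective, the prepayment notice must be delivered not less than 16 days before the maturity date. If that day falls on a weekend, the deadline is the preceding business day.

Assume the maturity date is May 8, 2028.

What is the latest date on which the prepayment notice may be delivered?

April 21, 2028

May 8, 2028 minus 16 days is April 22, 2028. That is a Saturday, so the deadline moves back to Friday, April 21, 2028.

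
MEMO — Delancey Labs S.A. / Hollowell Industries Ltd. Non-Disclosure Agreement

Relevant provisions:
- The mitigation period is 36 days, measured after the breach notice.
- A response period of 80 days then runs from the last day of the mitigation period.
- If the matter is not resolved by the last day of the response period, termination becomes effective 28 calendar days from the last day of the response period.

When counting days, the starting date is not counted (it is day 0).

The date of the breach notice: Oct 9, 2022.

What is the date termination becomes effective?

The last day of the mitigation period: 36 calendar days after Oct 9, 2022 is Nov 14, 2022.
The last day of the response period: Nov 14, 2022 + 80 days = Feb 2, 2023.
The date termination becomes effective: 28 calendar days after Feb 2, 2023 is Mar 2, 2023.

Mar 2, 2023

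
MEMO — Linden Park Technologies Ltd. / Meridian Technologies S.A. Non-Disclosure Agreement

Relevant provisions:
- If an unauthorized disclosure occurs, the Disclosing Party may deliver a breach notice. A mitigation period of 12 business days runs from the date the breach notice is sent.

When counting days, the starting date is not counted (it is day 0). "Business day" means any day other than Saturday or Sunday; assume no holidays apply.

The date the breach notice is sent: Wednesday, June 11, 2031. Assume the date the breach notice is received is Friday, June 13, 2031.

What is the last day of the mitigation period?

From Wednesday, June 11, 2031, 12 business days (Jun 12, Jun 13, Jun 16, Jun 17, …, Jun 25, Jun 26, Jun 27, skipping weekends) brings us to Friday, June 27, 2031, which is the last day of the mitigation period.

June 27, 2031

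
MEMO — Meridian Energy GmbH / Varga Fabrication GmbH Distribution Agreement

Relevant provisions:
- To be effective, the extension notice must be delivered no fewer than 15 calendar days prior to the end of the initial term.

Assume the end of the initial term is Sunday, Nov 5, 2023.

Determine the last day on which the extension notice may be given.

Oct 21, 2023

Counting back 15 calendar days from Nov 5, 2023 gives Oct 21, 2023.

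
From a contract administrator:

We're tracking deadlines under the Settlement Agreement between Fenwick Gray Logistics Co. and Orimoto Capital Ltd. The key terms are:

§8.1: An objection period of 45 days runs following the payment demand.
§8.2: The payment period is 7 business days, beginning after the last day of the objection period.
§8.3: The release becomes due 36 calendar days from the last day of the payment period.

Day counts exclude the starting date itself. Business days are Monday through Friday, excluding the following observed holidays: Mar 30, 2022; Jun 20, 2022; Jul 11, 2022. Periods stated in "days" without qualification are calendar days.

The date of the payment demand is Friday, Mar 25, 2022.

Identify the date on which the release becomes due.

Jun 23, 2022

The last day of the objection period: Mar 25, 2022 + 45 days = May 9, 2022.
From Monday, May 9, 2022, 7 business days (May 10, May 11, May 12, May 13, May 16, May 17, May 18, skipping weekends) brings us to Wednesday, May 18, 2022, which is the last day of the payment period.
The date on which the release becomes due: May 18, 2022 + 36 days = Jun 23, 2022.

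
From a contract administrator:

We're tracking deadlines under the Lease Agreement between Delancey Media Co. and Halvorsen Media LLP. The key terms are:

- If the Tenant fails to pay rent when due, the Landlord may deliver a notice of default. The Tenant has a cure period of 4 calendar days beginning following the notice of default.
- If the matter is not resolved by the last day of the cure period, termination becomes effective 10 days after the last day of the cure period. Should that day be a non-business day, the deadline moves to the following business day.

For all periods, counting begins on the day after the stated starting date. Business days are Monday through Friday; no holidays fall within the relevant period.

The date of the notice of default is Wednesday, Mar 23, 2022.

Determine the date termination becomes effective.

The last day of the cure period: 4 calendar days after Mar 23, 2022 is Mar 27, 2022.
Adding 10 calendar days to Mar 27, 2022 gives Apr 6, 2022, which is the date termination becomes effective. Apr 6, 2022 is a Wednesday, so no roll-forward applies.

Apr 6, 2022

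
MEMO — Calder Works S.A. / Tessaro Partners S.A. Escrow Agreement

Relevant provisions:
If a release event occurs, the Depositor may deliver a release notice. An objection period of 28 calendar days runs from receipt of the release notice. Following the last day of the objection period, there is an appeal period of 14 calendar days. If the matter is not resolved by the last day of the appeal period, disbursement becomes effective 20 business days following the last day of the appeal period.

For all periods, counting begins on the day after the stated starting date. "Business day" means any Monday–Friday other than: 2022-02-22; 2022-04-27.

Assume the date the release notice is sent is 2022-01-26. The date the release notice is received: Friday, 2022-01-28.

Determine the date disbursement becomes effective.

The last day of the objection period: 28 calendar days after 2022-01-28 is 2022-02-25.
The last day of the appeal period: 2022-02-25 + 14 days = 2022-03-11.
The date disbursement becomes effective: 20 business days after Friday, 2022-03-11, skipping weekends — Mar 14, Mar 15, Mar 16, Mar 17, …, Apr 6, Apr 7, Apr 8 — lands on Friday, 2022-04-08.

2022-04-08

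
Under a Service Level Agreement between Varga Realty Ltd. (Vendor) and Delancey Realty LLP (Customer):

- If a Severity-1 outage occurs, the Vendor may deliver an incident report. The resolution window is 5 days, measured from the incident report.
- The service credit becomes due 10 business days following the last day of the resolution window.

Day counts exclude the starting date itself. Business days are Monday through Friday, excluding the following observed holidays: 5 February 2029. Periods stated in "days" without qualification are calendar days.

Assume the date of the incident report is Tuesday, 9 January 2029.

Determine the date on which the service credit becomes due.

26 January 2029

The last day of the resolution window: 9 January 2029 + 5 days = 14 January 2029.
From Sunday, 14 January 2029, 10 business days (Jan 15, Jan 16, Jan 17, Jan 18, Jan 19, Jan 22, Jan 23, Jan 24, Jan 25, Jan 26, skipping weekends) brings us to Friday, 26 January 2029, which is the date on which the service credit becomes due.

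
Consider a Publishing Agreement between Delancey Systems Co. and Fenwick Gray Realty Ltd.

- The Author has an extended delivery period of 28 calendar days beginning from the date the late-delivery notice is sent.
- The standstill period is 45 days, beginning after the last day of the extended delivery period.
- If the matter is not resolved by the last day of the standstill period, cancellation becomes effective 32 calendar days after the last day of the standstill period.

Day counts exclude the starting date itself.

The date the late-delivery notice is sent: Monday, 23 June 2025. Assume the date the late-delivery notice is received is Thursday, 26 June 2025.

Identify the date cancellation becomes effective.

The last day of the extended delivery period: 28 calendar days after 23 June 2025 is 21 July 2025.
The last day of the standstill period: 21 July 2025 + 45 days = 4 September 2025.
The date cancellation becomes effective: 4 September 2025 + 32 days = 6 October 2025.

6 October 2025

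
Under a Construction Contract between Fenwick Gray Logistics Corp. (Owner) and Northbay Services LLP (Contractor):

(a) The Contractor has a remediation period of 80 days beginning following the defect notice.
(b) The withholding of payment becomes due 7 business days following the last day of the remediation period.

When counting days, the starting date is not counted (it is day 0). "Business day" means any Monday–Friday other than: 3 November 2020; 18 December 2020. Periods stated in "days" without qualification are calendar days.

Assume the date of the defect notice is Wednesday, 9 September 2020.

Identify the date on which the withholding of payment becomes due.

8 December 2020

The last day of the remediation period: 80 calendar days after 9 September 2020 is 28 November 2020.
The date on which the withholding of payment becomes due: 7 business days after Saturday, 28 November 2020, skipping weekends — Nov 30, Dec 1, Dec 2, Dec 3, Dec 4, Dec 7, Dec 8 — lands on Tuesday, 8 December 2020.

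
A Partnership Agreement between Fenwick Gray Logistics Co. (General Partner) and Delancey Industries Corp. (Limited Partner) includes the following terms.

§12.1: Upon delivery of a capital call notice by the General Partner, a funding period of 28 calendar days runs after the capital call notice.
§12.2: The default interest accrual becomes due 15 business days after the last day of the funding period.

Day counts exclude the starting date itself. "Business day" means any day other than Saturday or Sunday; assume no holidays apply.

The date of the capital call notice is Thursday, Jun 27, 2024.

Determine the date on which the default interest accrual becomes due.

Aug 15, 2024

The last day of the funding period: Jun 27, 2024 + 28 days = Jul 25, 2024.
The date on which the default interest accrual becomes due: 15 business days after Thursday, Jul 25, 2024, skipping weekends — Jul 26, Jul 29, Jul 30, Jul 31, …, Aug 13, Aug 14, Aug 15 — lands on Thursday, Aug 15, 2024.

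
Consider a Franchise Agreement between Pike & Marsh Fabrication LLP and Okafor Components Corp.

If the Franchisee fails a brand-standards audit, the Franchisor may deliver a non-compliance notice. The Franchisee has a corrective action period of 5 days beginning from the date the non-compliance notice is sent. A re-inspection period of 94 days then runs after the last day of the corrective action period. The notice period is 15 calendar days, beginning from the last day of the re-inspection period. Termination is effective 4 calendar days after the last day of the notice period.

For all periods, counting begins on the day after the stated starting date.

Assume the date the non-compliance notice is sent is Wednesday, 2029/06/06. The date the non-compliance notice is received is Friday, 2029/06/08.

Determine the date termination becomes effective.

2029/10/02

The last day of the corrective action period: 5 calendar days after 2029/06/06 is 2029/06/11.
Adding 94 calendar days to 2029/06/11 gives 2029/09/13, which is the last day of the re-inspection period.
The last day of the notice period: 15 calendar days after 2029/09/13 is 2029/09/28.
Adding 4 calendar days to 2029/09/28 gives 2029/10/02, which is the date termination becomes effective.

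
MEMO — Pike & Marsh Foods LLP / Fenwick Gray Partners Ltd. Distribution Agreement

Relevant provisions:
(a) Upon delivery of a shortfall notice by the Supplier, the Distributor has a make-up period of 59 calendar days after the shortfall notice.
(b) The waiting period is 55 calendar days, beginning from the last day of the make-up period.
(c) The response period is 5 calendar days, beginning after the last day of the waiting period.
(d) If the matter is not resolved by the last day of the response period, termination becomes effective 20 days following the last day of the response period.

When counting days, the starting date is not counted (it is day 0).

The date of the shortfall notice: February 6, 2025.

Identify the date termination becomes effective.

June 25, 2025

Adding 59 calendar days to February 6, 2025 gives April 6, 2025, which is the last day of the make-up period.
The last day of the waiting period: 55 calendar days after April 6, 2025 is May 31, 2025.
The last day of the response period: May 31, 2025 + 5 days = June 5, 2025.
Adding 20 calendar days to June 5, 2025 gives June 25, 2025, which is the date termination becomes effective.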